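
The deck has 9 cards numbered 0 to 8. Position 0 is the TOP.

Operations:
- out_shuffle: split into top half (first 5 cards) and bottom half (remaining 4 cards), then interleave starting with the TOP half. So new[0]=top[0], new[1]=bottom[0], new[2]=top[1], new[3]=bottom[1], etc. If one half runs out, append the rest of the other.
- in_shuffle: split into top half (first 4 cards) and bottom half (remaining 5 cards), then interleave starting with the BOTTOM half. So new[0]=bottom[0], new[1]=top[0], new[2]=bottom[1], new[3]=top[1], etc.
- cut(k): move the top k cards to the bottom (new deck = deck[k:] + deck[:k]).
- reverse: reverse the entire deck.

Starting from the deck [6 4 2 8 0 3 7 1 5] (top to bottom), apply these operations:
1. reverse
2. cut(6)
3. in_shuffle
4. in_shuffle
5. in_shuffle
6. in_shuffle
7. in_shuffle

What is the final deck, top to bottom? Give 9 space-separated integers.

Answer: 4 5 7 0 2 6 1 3 8

Derivation:
After op 1 (reverse): [5 1 7 3 0 8 2 4 6]
After op 2 (cut(6)): [2 4 6 5 1 7 3 0 8]
After op 3 (in_shuffle): [1 2 7 4 3 6 0 5 8]
After op 4 (in_shuffle): [3 1 6 2 0 7 5 4 8]
After op 5 (in_shuffle): [0 3 7 1 5 6 4 2 8]
After op 6 (in_shuffle): [5 0 6 3 4 7 2 1 8]
After op 7 (in_shuffle): [4 5 7 0 2 6 1 3 8]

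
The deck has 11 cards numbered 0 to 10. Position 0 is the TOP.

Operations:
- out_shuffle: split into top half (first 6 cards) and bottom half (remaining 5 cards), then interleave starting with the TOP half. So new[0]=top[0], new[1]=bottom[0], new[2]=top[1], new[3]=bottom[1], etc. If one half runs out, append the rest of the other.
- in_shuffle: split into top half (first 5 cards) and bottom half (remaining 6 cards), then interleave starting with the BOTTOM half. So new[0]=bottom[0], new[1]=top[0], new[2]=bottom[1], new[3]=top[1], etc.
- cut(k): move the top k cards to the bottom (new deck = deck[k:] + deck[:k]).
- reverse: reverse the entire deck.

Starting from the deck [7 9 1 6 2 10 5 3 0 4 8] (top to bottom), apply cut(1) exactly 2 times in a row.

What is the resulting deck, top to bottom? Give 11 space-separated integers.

After op 1 (cut(1)): [9 1 6 2 10 5 3 0 4 8 7]
After op 2 (cut(1)): [1 6 2 10 5 3 0 4 8 7 9]

Answer: 1 6 2 10 5 3 0 4 8 7 9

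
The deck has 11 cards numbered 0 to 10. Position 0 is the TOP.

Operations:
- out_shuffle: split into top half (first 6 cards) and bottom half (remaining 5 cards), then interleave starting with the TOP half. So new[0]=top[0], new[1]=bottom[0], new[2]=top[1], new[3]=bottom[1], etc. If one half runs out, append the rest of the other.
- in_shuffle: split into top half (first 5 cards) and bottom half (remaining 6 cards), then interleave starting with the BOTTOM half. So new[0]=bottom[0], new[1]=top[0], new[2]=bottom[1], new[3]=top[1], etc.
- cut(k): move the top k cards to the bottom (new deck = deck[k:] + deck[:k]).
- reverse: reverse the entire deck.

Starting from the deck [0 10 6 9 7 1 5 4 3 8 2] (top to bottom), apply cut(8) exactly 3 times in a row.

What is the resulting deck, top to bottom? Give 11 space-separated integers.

Answer: 6 9 7 1 5 4 3 8 2 0 10

Derivation:
After op 1 (cut(8)): [3 8 2 0 10 6 9 7 1 5 4]
After op 2 (cut(8)): [1 5 4 3 8 2 0 10 6 9 7]
After op 3 (cut(8)): [6 9 7 1 5 4 3 8 2 0 10]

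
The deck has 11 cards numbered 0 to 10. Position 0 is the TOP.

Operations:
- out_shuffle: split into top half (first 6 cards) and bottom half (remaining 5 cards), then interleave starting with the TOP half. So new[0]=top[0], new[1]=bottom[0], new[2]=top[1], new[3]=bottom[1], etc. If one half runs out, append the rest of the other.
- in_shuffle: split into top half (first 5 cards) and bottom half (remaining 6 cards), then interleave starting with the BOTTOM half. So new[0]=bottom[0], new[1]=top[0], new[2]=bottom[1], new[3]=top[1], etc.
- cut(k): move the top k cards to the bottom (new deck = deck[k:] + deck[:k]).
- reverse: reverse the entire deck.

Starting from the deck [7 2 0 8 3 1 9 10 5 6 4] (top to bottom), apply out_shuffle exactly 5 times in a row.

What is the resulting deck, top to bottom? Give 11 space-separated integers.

Answer: 7 4 6 5 10 9 1 3 8 0 2

Derivation:
After op 1 (out_shuffle): [7 9 2 10 0 5 8 6 3 4 1]
After op 2 (out_shuffle): [7 8 9 6 2 3 10 4 0 1 5]
After op 3 (out_shuffle): [7 10 8 4 9 0 6 1 2 5 3]
After op 4 (out_shuffle): [7 6 10 1 8 2 4 5 9 3 0]
After op 5 (out_shuffle): [7 4 6 5 10 9 1 3 8 0 2]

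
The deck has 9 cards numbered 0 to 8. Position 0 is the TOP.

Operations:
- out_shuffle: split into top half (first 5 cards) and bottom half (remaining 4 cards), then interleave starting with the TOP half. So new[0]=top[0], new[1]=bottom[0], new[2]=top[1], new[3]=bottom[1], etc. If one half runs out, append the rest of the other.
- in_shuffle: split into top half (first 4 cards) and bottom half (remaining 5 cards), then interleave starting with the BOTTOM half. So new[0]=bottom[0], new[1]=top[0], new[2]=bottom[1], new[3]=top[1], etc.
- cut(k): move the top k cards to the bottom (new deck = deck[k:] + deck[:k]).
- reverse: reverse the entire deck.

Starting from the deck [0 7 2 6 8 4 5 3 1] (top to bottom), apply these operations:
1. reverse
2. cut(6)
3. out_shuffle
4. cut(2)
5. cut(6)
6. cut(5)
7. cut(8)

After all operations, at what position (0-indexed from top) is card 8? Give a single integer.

After op 1 (reverse): [1 3 5 4 8 6 2 7 0]
After op 2 (cut(6)): [2 7 0 1 3 5 4 8 6]
After op 3 (out_shuffle): [2 5 7 4 0 8 1 6 3]
After op 4 (cut(2)): [7 4 0 8 1 6 3 2 5]
After op 5 (cut(6)): [3 2 5 7 4 0 8 1 6]
After op 6 (cut(5)): [0 8 1 6 3 2 5 7 4]
After op 7 (cut(8)): [4 0 8 1 6 3 2 5 7]
Card 8 is at position 2.

Answer: 2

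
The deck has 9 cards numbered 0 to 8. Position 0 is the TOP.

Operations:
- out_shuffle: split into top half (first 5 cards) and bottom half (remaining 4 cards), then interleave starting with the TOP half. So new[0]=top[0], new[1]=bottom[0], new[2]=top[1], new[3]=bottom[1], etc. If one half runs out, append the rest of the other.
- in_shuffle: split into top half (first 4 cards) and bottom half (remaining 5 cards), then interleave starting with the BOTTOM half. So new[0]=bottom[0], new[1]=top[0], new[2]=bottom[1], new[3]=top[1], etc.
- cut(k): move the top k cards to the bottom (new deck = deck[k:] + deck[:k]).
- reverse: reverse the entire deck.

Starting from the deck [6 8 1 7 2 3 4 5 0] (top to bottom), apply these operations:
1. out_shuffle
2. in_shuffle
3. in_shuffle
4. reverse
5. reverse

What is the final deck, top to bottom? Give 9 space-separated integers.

After op 1 (out_shuffle): [6 3 8 4 1 5 7 0 2]
After op 2 (in_shuffle): [1 6 5 3 7 8 0 4 2]
After op 3 (in_shuffle): [7 1 8 6 0 5 4 3 2]
After op 4 (reverse): [2 3 4 5 0 6 8 1 7]
After op 5 (reverse): [7 1 8 6 0 5 4 3 2]

Answer: 7 1 8 6 0 5 4 3 2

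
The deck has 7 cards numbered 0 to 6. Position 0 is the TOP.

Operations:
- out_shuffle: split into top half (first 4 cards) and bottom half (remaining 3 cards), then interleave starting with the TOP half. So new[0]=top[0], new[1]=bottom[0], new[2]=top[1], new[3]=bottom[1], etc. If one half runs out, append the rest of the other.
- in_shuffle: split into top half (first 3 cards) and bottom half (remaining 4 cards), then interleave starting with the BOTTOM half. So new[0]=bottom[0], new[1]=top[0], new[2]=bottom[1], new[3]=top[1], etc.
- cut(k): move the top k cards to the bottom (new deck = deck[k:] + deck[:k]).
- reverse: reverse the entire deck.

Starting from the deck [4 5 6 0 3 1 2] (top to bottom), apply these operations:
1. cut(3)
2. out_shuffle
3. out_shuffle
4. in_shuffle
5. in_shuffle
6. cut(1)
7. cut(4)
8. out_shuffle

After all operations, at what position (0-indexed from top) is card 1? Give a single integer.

After op 1 (cut(3)): [0 3 1 2 4 5 6]
After op 2 (out_shuffle): [0 4 3 5 1 6 2]
After op 3 (out_shuffle): [0 1 4 6 3 2 5]
After op 4 (in_shuffle): [6 0 3 1 2 4 5]
After op 5 (in_shuffle): [1 6 2 0 4 3 5]
After op 6 (cut(1)): [6 2 0 4 3 5 1]
After op 7 (cut(4)): [3 5 1 6 2 0 4]
After op 8 (out_shuffle): [3 2 5 0 1 4 6]
Card 1 is at position 4.

Answer: 4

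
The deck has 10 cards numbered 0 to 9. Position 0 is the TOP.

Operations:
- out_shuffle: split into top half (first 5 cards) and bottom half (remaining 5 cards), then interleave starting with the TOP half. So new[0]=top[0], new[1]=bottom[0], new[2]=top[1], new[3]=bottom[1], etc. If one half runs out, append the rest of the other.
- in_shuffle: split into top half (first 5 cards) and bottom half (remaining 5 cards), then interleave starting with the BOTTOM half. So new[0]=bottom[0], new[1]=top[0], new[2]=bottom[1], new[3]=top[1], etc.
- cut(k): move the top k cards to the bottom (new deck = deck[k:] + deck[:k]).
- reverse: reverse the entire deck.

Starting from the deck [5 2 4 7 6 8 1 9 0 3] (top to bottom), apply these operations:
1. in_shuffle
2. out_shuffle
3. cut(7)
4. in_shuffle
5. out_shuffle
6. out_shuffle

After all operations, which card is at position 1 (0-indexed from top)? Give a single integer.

After op 1 (in_shuffle): [8 5 1 2 9 4 0 7 3 6]
After op 2 (out_shuffle): [8 4 5 0 1 7 2 3 9 6]
After op 3 (cut(7)): [3 9 6 8 4 5 0 1 7 2]
After op 4 (in_shuffle): [5 3 0 9 1 6 7 8 2 4]
After op 5 (out_shuffle): [5 6 3 7 0 8 9 2 1 4]
After op 6 (out_shuffle): [5 8 6 9 3 2 7 1 0 4]
Position 1: card 8.

Answer: 8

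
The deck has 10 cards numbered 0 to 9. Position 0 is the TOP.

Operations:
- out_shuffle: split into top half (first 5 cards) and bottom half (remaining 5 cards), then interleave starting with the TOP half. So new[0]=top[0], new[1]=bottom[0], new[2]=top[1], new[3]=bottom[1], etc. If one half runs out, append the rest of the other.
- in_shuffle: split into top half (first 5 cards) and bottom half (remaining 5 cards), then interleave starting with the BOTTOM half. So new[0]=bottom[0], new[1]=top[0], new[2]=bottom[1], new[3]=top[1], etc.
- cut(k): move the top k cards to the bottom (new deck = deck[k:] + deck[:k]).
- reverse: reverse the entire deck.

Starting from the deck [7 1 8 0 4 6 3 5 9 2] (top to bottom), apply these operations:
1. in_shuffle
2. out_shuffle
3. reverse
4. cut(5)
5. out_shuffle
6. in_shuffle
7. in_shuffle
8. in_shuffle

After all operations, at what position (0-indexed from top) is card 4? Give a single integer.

Answer: 4

Derivation:
After op 1 (in_shuffle): [6 7 3 1 5 8 9 0 2 4]
After op 2 (out_shuffle): [6 8 7 9 3 0 1 2 5 4]
After op 3 (reverse): [4 5 2 1 0 3 9 7 8 6]
After op 4 (cut(5)): [3 9 7 8 6 4 5 2 1 0]
After op 5 (out_shuffle): [3 4 9 5 7 2 8 1 6 0]
After op 6 (in_shuffle): [2 3 8 4 1 9 6 5 0 7]
After op 7 (in_shuffle): [9 2 6 3 5 8 0 4 7 1]
After op 8 (in_shuffle): [8 9 0 2 4 6 7 3 1 5]
Card 4 is at position 4.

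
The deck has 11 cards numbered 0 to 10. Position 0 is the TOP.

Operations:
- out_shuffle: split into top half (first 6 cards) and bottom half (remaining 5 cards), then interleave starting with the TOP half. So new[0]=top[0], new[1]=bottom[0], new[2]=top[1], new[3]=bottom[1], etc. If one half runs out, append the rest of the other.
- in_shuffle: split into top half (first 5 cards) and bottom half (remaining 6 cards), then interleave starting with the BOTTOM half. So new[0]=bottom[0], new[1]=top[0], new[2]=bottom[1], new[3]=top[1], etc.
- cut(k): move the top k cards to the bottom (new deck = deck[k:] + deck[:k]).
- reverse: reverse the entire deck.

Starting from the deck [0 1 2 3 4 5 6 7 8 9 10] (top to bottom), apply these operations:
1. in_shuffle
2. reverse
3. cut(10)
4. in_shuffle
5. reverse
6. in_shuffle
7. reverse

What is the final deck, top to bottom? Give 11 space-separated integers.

Answer: 8 1 5 9 2 6 10 3 7 0 4

Derivation:
After op 1 (in_shuffle): [5 0 6 1 7 2 8 3 9 4 10]
After op 2 (reverse): [10 4 9 3 8 2 7 1 6 0 5]
After op 3 (cut(10)): [5 10 4 9 3 8 2 7 1 6 0]
After op 4 (in_shuffle): [8 5 2 10 7 4 1 9 6 3 0]
After op 5 (reverse): [0 3 6 9 1 4 7 10 2 5 8]
After op 6 (in_shuffle): [4 0 7 3 10 6 2 9 5 1 8]
After op 7 (reverse): [8 1 5 9 2 6 10 3 7 0 4]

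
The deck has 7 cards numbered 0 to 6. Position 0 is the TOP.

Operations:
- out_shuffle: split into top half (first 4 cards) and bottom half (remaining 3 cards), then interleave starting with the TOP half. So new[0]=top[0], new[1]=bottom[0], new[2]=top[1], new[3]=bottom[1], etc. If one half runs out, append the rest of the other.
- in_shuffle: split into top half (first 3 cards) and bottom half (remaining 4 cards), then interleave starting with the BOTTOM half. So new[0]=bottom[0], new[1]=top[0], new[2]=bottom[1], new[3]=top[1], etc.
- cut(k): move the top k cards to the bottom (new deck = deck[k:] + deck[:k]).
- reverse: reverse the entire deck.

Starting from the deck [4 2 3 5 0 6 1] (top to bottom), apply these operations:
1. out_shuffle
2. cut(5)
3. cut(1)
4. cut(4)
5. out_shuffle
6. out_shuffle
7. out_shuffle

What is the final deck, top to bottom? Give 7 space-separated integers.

Answer: 6 3 1 5 4 0 2

Derivation:
After op 1 (out_shuffle): [4 0 2 6 3 1 5]
After op 2 (cut(5)): [1 5 4 0 2 6 3]
After op 3 (cut(1)): [5 4 0 2 6 3 1]
After op 4 (cut(4)): [6 3 1 5 4 0 2]
After op 5 (out_shuffle): [6 4 3 0 1 2 5]
After op 6 (out_shuffle): [6 1 4 2 3 5 0]
After op 7 (out_shuffle): [6 3 1 5 4 0 2]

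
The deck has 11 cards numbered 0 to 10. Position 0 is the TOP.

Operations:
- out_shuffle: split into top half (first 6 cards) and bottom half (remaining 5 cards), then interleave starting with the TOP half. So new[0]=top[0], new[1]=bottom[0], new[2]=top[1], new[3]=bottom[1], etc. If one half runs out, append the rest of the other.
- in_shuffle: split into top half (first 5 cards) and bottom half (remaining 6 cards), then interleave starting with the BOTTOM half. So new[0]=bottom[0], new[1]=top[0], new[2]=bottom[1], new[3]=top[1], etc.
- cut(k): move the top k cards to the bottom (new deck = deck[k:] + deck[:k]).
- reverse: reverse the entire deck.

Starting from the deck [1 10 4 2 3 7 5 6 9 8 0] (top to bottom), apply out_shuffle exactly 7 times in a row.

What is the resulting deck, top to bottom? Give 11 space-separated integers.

After op 1 (out_shuffle): [1 5 10 6 4 9 2 8 3 0 7]
After op 2 (out_shuffle): [1 2 5 8 10 3 6 0 4 7 9]
After op 3 (out_shuffle): [1 6 2 0 5 4 8 7 10 9 3]
After op 4 (out_shuffle): [1 8 6 7 2 10 0 9 5 3 4]
After op 5 (out_shuffle): [1 0 8 9 6 5 7 3 2 4 10]
After op 6 (out_shuffle): [1 7 0 3 8 2 9 4 6 10 5]
After op 7 (out_shuffle): [1 9 7 4 0 6 3 10 8 5 2]

Answer: 1 9 7 4 0 6 3 10 8 5 2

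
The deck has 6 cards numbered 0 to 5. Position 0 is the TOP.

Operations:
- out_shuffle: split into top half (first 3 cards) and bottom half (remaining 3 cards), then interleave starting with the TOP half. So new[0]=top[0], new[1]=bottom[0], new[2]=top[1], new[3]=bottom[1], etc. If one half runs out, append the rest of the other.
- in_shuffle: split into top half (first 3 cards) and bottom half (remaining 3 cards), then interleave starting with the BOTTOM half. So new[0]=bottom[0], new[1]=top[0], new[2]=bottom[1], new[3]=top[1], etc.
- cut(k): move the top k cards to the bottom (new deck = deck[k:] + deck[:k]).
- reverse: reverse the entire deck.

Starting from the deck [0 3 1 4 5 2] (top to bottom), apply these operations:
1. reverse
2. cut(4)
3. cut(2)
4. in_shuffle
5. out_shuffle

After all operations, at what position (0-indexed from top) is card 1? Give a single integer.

After op 1 (reverse): [2 5 4 1 3 0]
After op 2 (cut(4)): [3 0 2 5 4 1]
After op 3 (cut(2)): [2 5 4 1 3 0]
After op 4 (in_shuffle): [1 2 3 5 0 4]
After op 5 (out_shuffle): [1 5 2 0 3 4]
Card 1 is at position 0.

Answer: 0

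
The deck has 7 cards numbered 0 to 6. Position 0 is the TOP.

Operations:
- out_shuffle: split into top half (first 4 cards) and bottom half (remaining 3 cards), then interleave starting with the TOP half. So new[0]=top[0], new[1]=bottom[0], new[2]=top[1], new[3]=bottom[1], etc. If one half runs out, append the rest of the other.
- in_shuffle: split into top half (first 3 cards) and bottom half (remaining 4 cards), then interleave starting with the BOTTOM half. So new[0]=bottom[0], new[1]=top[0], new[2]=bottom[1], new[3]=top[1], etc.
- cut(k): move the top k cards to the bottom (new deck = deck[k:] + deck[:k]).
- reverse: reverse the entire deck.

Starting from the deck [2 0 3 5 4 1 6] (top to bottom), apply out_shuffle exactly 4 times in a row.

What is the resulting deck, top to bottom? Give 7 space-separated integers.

After op 1 (out_shuffle): [2 4 0 1 3 6 5]
After op 2 (out_shuffle): [2 3 4 6 0 5 1]
After op 3 (out_shuffle): [2 0 3 5 4 1 6]
After op 4 (out_shuffle): [2 4 0 1 3 6 5]

Answer: 2 4 0 1 3 6 5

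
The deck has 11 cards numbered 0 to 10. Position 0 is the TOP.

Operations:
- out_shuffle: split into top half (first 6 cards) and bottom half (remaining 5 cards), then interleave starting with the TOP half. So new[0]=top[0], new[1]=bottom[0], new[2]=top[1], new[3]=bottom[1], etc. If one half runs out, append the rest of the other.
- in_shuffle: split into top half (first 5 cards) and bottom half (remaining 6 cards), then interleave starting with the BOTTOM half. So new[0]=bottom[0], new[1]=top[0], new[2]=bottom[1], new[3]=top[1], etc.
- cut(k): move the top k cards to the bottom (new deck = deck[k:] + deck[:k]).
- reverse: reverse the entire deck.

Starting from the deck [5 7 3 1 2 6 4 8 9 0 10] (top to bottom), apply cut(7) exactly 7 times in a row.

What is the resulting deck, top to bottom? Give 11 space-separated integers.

After op 1 (cut(7)): [8 9 0 10 5 7 3 1 2 6 4]
After op 2 (cut(7)): [1 2 6 4 8 9 0 10 5 7 3]
After op 3 (cut(7)): [10 5 7 3 1 2 6 4 8 9 0]
After op 4 (cut(7)): [4 8 9 0 10 5 7 3 1 2 6]
After op 5 (cut(7)): [3 1 2 6 4 8 9 0 10 5 7]
After op 6 (cut(7)): [0 10 5 7 3 1 2 6 4 8 9]
After op 7 (cut(7)): [6 4 8 9 0 10 5 7 3 1 2]

Answer: 6 4 8 9 0 10 5 7 3 1 2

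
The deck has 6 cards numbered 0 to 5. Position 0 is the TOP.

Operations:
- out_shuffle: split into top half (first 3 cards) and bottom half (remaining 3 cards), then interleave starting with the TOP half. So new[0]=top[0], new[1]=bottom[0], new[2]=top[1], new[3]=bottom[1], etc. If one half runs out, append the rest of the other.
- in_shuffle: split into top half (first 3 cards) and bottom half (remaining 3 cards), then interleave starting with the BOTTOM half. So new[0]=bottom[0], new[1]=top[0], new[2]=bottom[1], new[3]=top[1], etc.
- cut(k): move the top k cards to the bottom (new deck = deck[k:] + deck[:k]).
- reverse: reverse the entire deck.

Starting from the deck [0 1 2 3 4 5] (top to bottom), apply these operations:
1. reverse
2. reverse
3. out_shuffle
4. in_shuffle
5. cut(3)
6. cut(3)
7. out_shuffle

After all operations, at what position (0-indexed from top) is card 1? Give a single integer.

Answer: 5

Derivation:
After op 1 (reverse): [5 4 3 2 1 0]
After op 2 (reverse): [0 1 2 3 4 5]
After op 3 (out_shuffle): [0 3 1 4 2 5]
After op 4 (in_shuffle): [4 0 2 3 5 1]
After op 5 (cut(3)): [3 5 1 4 0 2]
After op 6 (cut(3)): [4 0 2 3 5 1]
After op 7 (out_shuffle): [4 3 0 5 2 1]
Card 1 is at position 5.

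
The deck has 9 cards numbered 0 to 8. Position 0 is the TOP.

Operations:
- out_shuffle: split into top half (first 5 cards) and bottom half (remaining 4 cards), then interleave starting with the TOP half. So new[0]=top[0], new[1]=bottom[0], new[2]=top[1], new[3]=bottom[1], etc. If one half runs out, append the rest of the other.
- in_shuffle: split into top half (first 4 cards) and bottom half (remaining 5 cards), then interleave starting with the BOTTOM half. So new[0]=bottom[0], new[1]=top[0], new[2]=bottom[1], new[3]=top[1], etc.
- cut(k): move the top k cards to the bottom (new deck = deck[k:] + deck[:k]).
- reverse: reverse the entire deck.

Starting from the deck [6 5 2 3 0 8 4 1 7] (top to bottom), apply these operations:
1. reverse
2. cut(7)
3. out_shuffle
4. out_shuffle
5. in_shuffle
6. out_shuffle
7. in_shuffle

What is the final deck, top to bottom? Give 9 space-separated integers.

Answer: 2 6 1 8 3 5 7 4 0

Derivation:
After op 1 (reverse): [7 1 4 8 0 3 2 5 6]
After op 2 (cut(7)): [5 6 7 1 4 8 0 3 2]
After op 3 (out_shuffle): [5 8 6 0 7 3 1 2 4]
After op 4 (out_shuffle): [5 3 8 1 6 2 0 4 7]
After op 5 (in_shuffle): [6 5 2 3 0 8 4 1 7]
After op 6 (out_shuffle): [6 8 5 4 2 1 3 7 0]
After op 7 (in_shuffle): [2 6 1 8 3 5 7 4 0]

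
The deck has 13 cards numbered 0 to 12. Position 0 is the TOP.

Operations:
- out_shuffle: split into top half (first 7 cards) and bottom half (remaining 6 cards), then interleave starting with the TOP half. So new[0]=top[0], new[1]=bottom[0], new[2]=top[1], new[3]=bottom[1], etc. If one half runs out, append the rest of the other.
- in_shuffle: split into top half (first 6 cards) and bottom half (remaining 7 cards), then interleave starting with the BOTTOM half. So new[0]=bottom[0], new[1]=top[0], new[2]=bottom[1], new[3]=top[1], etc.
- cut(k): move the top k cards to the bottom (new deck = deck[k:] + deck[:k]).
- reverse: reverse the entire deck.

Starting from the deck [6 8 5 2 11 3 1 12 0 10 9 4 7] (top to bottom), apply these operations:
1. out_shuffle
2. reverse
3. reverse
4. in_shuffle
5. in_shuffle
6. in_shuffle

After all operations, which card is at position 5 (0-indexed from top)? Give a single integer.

Answer: 0

Derivation:
After op 1 (out_shuffle): [6 12 8 0 5 10 2 9 11 4 3 7 1]
After op 2 (reverse): [1 7 3 4 11 9 2 10 5 0 8 12 6]
After op 3 (reverse): [6 12 8 0 5 10 2 9 11 4 3 7 1]
After op 4 (in_shuffle): [2 6 9 12 11 8 4 0 3 5 7 10 1]
After op 5 (in_shuffle): [4 2 0 6 3 9 5 12 7 11 10 8 1]
After op 6 (in_shuffle): [5 4 12 2 7 0 11 6 10 3 8 9 1]
Position 5: card 0.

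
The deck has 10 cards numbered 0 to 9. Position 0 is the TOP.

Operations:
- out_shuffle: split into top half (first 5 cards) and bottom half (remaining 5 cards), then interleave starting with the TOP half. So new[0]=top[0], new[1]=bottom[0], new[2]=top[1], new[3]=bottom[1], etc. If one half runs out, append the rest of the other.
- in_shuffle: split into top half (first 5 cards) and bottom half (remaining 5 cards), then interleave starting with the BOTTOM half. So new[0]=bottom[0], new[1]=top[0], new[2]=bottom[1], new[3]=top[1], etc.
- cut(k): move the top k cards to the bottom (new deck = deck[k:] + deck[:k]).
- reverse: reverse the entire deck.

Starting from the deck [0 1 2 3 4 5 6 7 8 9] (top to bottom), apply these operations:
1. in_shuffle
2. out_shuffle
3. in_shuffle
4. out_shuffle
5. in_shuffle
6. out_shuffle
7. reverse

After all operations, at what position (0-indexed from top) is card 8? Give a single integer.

After op 1 (in_shuffle): [5 0 6 1 7 2 8 3 9 4]
After op 2 (out_shuffle): [5 2 0 8 6 3 1 9 7 4]
After op 3 (in_shuffle): [3 5 1 2 9 0 7 8 4 6]
After op 4 (out_shuffle): [3 0 5 7 1 8 2 4 9 6]
After op 5 (in_shuffle): [8 3 2 0 4 5 9 7 6 1]
After op 6 (out_shuffle): [8 5 3 9 2 7 0 6 4 1]
After op 7 (reverse): [1 4 6 0 7 2 9 3 5 8]
Card 8 is at position 9.

Answer: 9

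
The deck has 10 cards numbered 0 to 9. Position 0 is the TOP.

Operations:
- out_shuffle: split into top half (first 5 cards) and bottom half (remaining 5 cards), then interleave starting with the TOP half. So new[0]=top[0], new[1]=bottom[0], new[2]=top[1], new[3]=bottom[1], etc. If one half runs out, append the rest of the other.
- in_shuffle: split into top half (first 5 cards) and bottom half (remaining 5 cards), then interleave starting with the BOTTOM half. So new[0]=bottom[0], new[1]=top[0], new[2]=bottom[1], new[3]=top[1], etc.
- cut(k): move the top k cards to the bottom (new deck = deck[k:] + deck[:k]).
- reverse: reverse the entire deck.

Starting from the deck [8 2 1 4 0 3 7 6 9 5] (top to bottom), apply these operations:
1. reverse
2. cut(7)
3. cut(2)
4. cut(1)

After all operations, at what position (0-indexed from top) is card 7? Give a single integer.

After op 1 (reverse): [5 9 6 7 3 0 4 1 2 8]
After op 2 (cut(7)): [1 2 8 5 9 6 7 3 0 4]
After op 3 (cut(2)): [8 5 9 6 7 3 0 4 1 2]
After op 4 (cut(1)): [5 9 6 7 3 0 4 1 2 8]
Card 7 is at position 3.

Answer: 3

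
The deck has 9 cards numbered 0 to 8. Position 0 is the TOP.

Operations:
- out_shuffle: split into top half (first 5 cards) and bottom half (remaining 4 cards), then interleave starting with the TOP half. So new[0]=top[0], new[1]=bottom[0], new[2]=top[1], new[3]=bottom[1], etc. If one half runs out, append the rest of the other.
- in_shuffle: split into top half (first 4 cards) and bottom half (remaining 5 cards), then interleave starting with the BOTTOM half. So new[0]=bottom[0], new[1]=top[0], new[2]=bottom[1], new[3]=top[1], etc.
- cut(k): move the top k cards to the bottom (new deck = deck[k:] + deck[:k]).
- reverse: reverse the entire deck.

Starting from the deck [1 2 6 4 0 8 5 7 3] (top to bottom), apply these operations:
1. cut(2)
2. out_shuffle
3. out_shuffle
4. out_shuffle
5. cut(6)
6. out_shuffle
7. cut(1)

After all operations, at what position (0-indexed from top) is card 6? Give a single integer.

Answer: 5

Derivation:
After op 1 (cut(2)): [6 4 0 8 5 7 3 1 2]
After op 2 (out_shuffle): [6 7 4 3 0 1 8 2 5]
After op 3 (out_shuffle): [6 1 7 8 4 2 3 5 0]
After op 4 (out_shuffle): [6 2 1 3 7 5 8 0 4]
After op 5 (cut(6)): [8 0 4 6 2 1 3 7 5]
After op 6 (out_shuffle): [8 1 0 3 4 7 6 5 2]
After op 7 (cut(1)): [1 0 3 4 7 6 5 2 8]
Card 6 is at position 5.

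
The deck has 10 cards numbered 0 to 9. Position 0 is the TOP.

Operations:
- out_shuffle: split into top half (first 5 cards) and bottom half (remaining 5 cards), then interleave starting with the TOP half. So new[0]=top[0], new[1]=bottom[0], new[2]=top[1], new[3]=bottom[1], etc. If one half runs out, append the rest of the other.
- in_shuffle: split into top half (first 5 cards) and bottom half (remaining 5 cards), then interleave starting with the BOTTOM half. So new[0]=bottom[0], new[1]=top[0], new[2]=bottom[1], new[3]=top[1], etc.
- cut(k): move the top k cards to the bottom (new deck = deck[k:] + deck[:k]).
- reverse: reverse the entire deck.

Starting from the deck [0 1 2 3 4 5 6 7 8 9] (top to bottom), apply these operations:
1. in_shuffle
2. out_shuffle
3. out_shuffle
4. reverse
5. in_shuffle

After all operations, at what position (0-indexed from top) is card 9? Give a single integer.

Answer: 9

Derivation:
After op 1 (in_shuffle): [5 0 6 1 7 2 8 3 9 4]
After op 2 (out_shuffle): [5 2 0 8 6 3 1 9 7 4]
After op 3 (out_shuffle): [5 3 2 1 0 9 8 7 6 4]
After op 4 (reverse): [4 6 7 8 9 0 1 2 3 5]
After op 5 (in_shuffle): [0 4 1 6 2 7 3 8 5 9]
Card 9 is at position 9.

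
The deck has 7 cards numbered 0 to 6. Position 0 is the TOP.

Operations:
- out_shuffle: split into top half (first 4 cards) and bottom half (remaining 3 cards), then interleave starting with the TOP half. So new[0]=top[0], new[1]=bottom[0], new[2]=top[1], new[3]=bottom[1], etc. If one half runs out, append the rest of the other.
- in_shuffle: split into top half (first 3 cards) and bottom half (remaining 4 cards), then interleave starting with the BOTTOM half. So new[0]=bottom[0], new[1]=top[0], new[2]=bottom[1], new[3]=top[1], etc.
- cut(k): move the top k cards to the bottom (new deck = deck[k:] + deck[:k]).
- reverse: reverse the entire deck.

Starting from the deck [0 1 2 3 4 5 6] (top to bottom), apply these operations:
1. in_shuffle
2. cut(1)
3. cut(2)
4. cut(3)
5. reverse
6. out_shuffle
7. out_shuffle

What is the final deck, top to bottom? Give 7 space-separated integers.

Answer: 2 1 0 6 5 4 3

Derivation:
After op 1 (in_shuffle): [3 0 4 1 5 2 6]
After op 2 (cut(1)): [0 4 1 5 2 6 3]
After op 3 (cut(2)): [1 5 2 6 3 0 4]
After op 4 (cut(3)): [6 3 0 4 1 5 2]
After op 5 (reverse): [2 5 1 4 0 3 6]
After op 6 (out_shuffle): [2 0 5 3 1 6 4]
After op 7 (out_shuffle): [2 1 0 6 5 4 3]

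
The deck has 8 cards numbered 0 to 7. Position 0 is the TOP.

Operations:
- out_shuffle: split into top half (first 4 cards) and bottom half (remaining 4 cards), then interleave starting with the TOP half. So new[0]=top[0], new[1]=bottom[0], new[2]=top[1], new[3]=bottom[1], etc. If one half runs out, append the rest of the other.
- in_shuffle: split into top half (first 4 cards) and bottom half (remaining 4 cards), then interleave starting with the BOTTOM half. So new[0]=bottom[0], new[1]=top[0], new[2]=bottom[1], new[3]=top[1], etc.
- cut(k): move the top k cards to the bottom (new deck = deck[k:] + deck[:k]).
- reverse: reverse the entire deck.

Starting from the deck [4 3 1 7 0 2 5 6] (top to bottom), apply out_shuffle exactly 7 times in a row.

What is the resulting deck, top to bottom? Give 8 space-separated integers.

Answer: 4 0 3 2 1 5 7 6

Derivation:
After op 1 (out_shuffle): [4 0 3 2 1 5 7 6]
After op 2 (out_shuffle): [4 1 0 5 3 7 2 6]
After op 3 (out_shuffle): [4 3 1 7 0 2 5 6]
After op 4 (out_shuffle): [4 0 3 2 1 5 7 6]
After op 5 (out_shuffle): [4 1 0 5 3 7 2 6]
After op 6 (out_shuffle): [4 3 1 7 0 2 5 6]
After op 7 (out_shuffle): [4 0 3 2 1 5 7 6]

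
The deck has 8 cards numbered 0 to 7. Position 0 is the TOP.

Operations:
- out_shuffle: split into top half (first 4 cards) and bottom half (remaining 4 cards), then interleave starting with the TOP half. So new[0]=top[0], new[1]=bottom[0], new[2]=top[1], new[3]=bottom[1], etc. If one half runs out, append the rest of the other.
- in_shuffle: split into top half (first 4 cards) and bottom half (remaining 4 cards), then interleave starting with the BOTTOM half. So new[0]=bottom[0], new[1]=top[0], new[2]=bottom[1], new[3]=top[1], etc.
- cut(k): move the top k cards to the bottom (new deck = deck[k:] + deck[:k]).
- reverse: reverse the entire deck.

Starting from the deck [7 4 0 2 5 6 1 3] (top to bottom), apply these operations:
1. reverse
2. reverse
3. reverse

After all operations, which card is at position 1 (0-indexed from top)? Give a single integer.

Answer: 1

Derivation:
After op 1 (reverse): [3 1 6 5 2 0 4 7]
After op 2 (reverse): [7 4 0 2 5 6 1 3]
After op 3 (reverse): [3 1 6 5 2 0 4 7]
Position 1: card 1.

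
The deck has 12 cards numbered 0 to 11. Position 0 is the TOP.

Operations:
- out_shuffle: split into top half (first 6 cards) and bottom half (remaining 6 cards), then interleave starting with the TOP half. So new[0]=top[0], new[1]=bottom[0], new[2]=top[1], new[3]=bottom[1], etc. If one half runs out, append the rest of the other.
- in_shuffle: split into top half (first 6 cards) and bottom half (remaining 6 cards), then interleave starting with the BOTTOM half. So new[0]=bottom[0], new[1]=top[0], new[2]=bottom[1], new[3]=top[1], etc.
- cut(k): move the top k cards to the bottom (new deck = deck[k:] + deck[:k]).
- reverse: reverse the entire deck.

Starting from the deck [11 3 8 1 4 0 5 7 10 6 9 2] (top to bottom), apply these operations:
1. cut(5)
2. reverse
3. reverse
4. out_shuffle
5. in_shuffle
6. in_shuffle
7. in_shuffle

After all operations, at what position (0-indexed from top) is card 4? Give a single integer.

Answer: 4

Derivation:
After op 1 (cut(5)): [0 5 7 10 6 9 2 11 3 8 1 4]
After op 2 (reverse): [4 1 8 3 11 2 9 6 10 7 5 0]
After op 3 (reverse): [0 5 7 10 6 9 2 11 3 8 1 4]
After op 4 (out_shuffle): [0 2 5 11 7 3 10 8 6 1 9 4]
After op 5 (in_shuffle): [10 0 8 2 6 5 1 11 9 7 4 3]
After op 6 (in_shuffle): [1 10 11 0 9 8 7 2 4 6 3 5]
After op 7 (in_shuffle): [7 1 2 10 4 11 6 0 3 9 5 8]
Card 4 is at position 4.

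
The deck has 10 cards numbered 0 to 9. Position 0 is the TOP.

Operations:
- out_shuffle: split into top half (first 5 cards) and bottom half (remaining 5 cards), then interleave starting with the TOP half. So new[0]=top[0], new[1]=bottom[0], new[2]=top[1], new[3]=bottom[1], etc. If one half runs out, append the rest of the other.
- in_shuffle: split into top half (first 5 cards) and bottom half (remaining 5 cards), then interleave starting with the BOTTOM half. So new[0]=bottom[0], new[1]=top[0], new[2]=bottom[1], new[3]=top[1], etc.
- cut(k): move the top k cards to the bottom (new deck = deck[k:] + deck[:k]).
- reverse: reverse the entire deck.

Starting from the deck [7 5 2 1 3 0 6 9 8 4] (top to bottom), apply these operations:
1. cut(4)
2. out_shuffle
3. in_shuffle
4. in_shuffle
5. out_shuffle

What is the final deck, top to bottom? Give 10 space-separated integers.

Answer: 0 9 5 1 8 4 3 6 7 2

Derivation:
After op 1 (cut(4)): [3 0 6 9 8 4 7 5 2 1]
After op 2 (out_shuffle): [3 4 0 7 6 5 9 2 8 1]
After op 3 (in_shuffle): [5 3 9 4 2 0 8 7 1 6]
After op 4 (in_shuffle): [0 5 8 3 7 9 1 4 6 2]
After op 5 (out_shuffle): [0 9 5 1 8 4 3 6 7 2]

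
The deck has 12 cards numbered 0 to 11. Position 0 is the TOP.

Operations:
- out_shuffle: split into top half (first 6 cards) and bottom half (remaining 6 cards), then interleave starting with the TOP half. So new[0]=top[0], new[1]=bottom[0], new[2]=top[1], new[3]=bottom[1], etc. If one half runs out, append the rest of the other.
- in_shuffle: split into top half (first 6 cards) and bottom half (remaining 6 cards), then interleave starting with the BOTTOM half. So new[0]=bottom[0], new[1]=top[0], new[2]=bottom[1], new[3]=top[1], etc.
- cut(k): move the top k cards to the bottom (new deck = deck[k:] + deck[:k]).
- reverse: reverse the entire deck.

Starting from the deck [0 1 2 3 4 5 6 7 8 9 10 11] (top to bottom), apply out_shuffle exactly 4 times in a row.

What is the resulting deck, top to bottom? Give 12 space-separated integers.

Answer: 0 9 7 5 3 1 10 8 6 4 2 11

Derivation:
After op 1 (out_shuffle): [0 6 1 7 2 8 3 9 4 10 5 11]
After op 2 (out_shuffle): [0 3 6 9 1 4 7 10 2 5 8 11]
After op 3 (out_shuffle): [0 7 3 10 6 2 9 5 1 8 4 11]
After op 4 (out_shuffle): [0 9 7 5 3 1 10 8 6 4 2 11]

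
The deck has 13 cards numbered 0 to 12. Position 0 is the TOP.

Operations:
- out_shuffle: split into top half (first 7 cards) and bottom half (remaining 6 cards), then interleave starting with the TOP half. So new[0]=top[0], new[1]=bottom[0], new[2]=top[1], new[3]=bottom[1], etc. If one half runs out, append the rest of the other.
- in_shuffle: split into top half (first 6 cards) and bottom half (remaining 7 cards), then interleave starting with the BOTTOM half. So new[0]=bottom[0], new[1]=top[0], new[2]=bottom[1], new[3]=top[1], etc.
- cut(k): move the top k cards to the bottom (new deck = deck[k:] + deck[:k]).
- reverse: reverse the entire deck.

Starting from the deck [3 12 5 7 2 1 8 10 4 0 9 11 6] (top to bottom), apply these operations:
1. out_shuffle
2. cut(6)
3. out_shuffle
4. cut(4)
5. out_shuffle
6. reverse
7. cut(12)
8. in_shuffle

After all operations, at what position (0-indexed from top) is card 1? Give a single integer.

After op 1 (out_shuffle): [3 10 12 4 5 0 7 9 2 11 1 6 8]
After op 2 (cut(6)): [7 9 2 11 1 6 8 3 10 12 4 5 0]
After op 3 (out_shuffle): [7 3 9 10 2 12 11 4 1 5 6 0 8]
After op 4 (cut(4)): [2 12 11 4 1 5 6 0 8 7 3 9 10]
After op 5 (out_shuffle): [2 0 12 8 11 7 4 3 1 9 5 10 6]
After op 6 (reverse): [6 10 5 9 1 3 4 7 11 8 12 0 2]
After op 7 (cut(12)): [2 6 10 5 9 1 3 4 7 11 8 12 0]
After op 8 (in_shuffle): [3 2 4 6 7 10 11 5 8 9 12 1 0]
Card 1 is at position 11.

Answer: 11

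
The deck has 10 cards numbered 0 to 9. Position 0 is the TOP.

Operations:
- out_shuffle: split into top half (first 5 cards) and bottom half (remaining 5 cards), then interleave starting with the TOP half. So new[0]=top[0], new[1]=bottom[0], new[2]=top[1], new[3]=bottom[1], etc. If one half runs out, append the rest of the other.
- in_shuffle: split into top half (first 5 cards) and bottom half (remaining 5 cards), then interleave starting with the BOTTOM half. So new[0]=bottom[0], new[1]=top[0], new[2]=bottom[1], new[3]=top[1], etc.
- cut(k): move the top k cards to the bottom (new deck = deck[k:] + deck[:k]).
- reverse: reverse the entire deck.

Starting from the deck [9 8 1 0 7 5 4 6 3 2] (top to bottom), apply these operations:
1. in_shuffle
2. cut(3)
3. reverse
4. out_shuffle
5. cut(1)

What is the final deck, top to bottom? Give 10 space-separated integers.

After op 1 (in_shuffle): [5 9 4 8 6 1 3 0 2 7]
After op 2 (cut(3)): [8 6 1 3 0 2 7 5 9 4]
After op 3 (reverse): [4 9 5 7 2 0 3 1 6 8]
After op 4 (out_shuffle): [4 0 9 3 5 1 7 6 2 8]
After op 5 (cut(1)): [0 9 3 5 1 7 6 2 8 4]

Answer: 0 9 3 5 1 7 6 2 8 4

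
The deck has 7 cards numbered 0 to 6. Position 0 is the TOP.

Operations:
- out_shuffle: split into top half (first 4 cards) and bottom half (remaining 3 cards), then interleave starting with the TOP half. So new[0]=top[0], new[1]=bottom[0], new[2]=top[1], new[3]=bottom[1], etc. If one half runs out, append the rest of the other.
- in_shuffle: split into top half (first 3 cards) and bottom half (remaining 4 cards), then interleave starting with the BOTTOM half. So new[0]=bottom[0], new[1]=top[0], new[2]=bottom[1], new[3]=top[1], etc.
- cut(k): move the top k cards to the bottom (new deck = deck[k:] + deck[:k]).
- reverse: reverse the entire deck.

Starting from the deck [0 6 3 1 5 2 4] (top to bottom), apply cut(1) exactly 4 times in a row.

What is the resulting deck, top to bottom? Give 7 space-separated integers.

After op 1 (cut(1)): [6 3 1 5 2 4 0]
After op 2 (cut(1)): [3 1 5 2 4 0 6]
After op 3 (cut(1)): [1 5 2 4 0 6 3]
After op 4 (cut(1)): [5 2 4 0 6 3 1]

Answer: 5 2 4 0 6 3 1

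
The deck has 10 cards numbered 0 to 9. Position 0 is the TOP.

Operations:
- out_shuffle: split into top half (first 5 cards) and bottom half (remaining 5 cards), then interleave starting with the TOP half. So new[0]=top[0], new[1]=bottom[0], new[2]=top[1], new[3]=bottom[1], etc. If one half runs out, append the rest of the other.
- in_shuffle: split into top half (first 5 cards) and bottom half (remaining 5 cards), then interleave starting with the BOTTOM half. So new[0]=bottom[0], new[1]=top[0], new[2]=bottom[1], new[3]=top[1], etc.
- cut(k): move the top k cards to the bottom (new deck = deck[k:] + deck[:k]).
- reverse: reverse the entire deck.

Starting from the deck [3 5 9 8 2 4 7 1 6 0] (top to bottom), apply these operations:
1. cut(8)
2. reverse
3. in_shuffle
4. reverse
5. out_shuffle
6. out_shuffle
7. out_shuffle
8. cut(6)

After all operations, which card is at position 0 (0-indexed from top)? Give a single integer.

After op 1 (cut(8)): [6 0 3 5 9 8 2 4 7 1]
After op 2 (reverse): [1 7 4 2 8 9 5 3 0 6]
After op 3 (in_shuffle): [9 1 5 7 3 4 0 2 6 8]
After op 4 (reverse): [8 6 2 0 4 3 7 5 1 9]
After op 5 (out_shuffle): [8 3 6 7 2 5 0 1 4 9]
After op 6 (out_shuffle): [8 5 3 0 6 1 7 4 2 9]
After op 7 (out_shuffle): [8 1 5 7 3 4 0 2 6 9]
After op 8 (cut(6)): [0 2 6 9 8 1 5 7 3 4]
Position 0: card 0.

Answer: 0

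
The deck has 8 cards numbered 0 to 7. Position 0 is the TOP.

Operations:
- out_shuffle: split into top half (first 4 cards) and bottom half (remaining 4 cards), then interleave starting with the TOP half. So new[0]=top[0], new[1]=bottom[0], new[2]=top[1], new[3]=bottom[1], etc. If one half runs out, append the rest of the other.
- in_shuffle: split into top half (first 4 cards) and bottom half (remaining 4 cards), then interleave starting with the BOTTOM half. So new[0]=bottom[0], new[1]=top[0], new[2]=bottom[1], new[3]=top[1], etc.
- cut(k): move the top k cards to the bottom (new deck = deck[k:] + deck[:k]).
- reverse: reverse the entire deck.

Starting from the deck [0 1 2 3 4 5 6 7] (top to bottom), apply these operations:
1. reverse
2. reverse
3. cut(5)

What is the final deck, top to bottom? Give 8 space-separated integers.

Answer: 5 6 7 0 1 2 3 4

Derivation:
After op 1 (reverse): [7 6 5 4 3 2 1 0]
After op 2 (reverse): [0 1 2 3 4 5 6 7]
After op 3 (cut(5)): [5 6 7 0 1 2 3 4]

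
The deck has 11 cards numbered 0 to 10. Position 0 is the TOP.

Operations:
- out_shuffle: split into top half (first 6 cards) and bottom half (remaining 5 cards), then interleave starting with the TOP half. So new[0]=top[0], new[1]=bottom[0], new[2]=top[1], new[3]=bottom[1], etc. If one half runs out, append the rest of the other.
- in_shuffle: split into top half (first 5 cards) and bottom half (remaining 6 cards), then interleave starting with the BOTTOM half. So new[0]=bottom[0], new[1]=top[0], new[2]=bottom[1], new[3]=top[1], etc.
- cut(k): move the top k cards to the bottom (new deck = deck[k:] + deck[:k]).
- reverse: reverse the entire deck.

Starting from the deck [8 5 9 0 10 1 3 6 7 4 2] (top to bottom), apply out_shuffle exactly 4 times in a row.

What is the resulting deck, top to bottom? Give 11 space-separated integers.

Answer: 8 4 6 1 0 5 2 7 3 10 9

Derivation:
After op 1 (out_shuffle): [8 3 5 6 9 7 0 4 10 2 1]
After op 2 (out_shuffle): [8 0 3 4 5 10 6 2 9 1 7]
After op 3 (out_shuffle): [8 6 0 2 3 9 4 1 5 7 10]
After op 4 (out_shuffle): [8 4 6 1 0 5 2 7 3 10 9]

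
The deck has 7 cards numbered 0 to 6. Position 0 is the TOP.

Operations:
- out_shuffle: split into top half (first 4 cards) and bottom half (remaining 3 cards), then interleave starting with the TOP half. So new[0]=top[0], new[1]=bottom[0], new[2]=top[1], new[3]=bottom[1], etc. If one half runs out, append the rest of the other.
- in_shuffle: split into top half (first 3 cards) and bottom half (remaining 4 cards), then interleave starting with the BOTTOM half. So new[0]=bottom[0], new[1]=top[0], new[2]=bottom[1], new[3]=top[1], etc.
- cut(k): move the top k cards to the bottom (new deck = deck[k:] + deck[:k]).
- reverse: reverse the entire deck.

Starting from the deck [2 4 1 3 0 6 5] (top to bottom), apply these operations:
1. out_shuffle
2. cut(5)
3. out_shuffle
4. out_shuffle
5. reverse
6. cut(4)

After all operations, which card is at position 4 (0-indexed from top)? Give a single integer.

Answer: 0

Derivation:
After op 1 (out_shuffle): [2 0 4 6 1 5 3]
After op 2 (cut(5)): [5 3 2 0 4 6 1]
After op 3 (out_shuffle): [5 4 3 6 2 1 0]
After op 4 (out_shuffle): [5 2 4 1 3 0 6]
After op 5 (reverse): [6 0 3 1 4 2 5]
After op 6 (cut(4)): [4 2 5 6 0 3 1]
Position 4: card 0.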